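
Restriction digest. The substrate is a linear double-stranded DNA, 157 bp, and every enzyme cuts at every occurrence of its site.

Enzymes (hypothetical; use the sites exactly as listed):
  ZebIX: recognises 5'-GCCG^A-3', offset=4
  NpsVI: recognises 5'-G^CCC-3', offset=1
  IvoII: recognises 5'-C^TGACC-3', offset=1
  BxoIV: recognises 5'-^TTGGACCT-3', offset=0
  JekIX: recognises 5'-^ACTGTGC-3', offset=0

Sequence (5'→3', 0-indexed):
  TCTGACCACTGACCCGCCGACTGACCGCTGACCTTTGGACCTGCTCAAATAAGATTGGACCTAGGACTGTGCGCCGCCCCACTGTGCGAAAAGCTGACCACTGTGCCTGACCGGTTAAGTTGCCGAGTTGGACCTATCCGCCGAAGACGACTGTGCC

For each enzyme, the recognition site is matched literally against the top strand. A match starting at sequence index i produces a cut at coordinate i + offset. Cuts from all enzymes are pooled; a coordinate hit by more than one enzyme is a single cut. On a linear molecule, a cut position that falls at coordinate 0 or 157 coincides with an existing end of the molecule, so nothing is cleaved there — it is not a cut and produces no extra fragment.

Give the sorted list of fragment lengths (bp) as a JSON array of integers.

Scan for sites:
  ZebIX GCCGA/4: at [15, 121, 139] ⇒ [19, 125, 143]
  NpsVI GCCC/1: at [75] ⇒ [76]
  IvoII CTGACC/1: at [1, 8, 20, 27, 93, 106] ⇒ [2, 9, 21, 28, 94, 107]
  BxoIV TTGGACCT/0: at [34, 54, 127] ⇒ [34, 54, 127]
  JekIX ACTGTGC/0: at [65, 80, 99, 149] ⇒ [65, 80, 99, 149]

Pooled cuts: [2, 9, 19, 21, 28, 34, 54, 65, 76, 80, 94, 99, 107, 125, 127, 143, 149]

Fragments:
  [0,2): 2 bp
  [2,9): 7 bp
  [9,19): 10 bp
  [19,21): 2 bp
  [21,28): 7 bp
  [28,34): 6 bp
  [34,54): 20 bp
  [54,65): 11 bp
  [65,76): 11 bp
  [76,80): 4 bp
  [80,94): 14 bp
  [94,99): 5 bp
  [99,107): 8 bp
  [107,125): 18 bp
  [125,127): 2 bp
  [127,143): 16 bp
  [143,149): 6 bp
  [149,157): 8 bp

[2,2,2,4,5,6,6,7,7,8,8,10,11,11,14,16,18,20]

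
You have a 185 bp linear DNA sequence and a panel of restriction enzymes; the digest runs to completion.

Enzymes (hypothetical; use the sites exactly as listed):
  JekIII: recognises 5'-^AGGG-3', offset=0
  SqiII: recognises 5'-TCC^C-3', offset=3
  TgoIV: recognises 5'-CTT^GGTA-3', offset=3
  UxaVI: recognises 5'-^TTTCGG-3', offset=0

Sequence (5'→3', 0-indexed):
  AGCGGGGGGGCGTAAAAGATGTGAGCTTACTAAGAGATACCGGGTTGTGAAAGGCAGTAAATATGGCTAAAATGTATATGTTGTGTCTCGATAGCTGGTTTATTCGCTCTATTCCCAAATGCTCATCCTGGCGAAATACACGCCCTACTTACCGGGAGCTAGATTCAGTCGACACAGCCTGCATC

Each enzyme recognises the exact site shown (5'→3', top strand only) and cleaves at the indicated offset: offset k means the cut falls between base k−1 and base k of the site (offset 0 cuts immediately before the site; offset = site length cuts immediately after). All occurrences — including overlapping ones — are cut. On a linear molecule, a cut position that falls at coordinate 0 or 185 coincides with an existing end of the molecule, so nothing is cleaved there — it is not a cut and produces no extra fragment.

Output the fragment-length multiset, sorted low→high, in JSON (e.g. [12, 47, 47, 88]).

Scan for sites:
  JekIII (AGGG, off=0): no sites
  SqiII (TCCC, off=3): starts [112] → cuts [115]
  TgoIV (CTTGGTA, off=3): no sites
  UxaVI (TTTCGG, off=0): no sites

Pooled cuts: [115]

Fragments:
  [0,115): 115 bp
  [115,185): 70 bp

[70,115]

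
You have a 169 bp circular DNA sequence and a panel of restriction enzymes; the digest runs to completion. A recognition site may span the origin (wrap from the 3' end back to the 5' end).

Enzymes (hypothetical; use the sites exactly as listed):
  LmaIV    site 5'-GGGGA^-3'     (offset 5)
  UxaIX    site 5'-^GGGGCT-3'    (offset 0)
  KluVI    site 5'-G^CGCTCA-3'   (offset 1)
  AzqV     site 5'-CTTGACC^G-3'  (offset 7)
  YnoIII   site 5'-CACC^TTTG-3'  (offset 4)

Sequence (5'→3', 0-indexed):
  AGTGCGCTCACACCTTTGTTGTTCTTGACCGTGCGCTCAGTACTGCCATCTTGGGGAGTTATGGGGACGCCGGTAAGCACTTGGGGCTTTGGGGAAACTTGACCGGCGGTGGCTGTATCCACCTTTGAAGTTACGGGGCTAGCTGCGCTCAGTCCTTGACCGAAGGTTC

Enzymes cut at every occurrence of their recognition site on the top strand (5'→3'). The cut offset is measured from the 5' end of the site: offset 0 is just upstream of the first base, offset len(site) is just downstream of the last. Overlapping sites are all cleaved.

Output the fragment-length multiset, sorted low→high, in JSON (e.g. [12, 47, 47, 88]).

Per-enzyme occurrences:
  LmaIV GGGGA/5: at [52, 62, 90] ⇒ [57, 67, 95]
  UxaIX GGGGCT/0: at [82, 134] ⇒ [82, 134]
  KluVI GCGCTCA/1: at [3, 32, 144] ⇒ [4, 33, 145]
  AzqV CTTGACCG/7: at [23, 97, 154] ⇒ [30, 104, 161]
  YnoIII CACCTTTG/4: at [10, 119] ⇒ [14, 123]

All cut coordinates (distinct, sorted): [4, 14, 30, 33, 57, 67, 82, 95, 104, 123, 134, 145, 161]

Fragments:
  4→14: 10 bp
  14→30: 16 bp
  30→33: 3 bp
  33→57: 24 bp
  57→67: 10 bp
  67→82: 15 bp
  82→95: 13 bp
  95→104: 9 bp
  104→123: 19 bp
  123→134: 11 bp
  134→145: 11 bp
  145→161: 16 bp
  161→4 (wrap): 169-161+4 = 12 bp

[3,9,10,10,11,11,12,13,15,16,16,19,24]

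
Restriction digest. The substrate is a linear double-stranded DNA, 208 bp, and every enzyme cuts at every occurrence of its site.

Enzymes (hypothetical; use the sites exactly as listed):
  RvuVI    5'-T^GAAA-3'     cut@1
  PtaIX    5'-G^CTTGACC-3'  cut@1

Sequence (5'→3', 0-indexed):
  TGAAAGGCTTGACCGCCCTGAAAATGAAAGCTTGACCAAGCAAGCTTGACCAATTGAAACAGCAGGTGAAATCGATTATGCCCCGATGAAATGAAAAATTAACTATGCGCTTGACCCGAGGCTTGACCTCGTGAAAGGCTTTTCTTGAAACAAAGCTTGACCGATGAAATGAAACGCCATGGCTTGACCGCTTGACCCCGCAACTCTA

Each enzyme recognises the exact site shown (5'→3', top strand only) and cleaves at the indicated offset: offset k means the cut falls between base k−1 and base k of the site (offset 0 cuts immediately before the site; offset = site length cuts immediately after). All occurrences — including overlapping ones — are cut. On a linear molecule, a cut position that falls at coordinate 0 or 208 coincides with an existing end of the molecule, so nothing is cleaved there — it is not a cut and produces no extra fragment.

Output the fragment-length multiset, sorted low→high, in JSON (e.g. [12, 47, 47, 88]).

[1,5,5,5,6,6,8,9,10,11,11,12,12,12,12,14,14,17,18,20]

Per-enzyme occurrences:
  RvuVI TGAAA/1: at [0, 18, 24, 54, 66, 86, 91, 131, 145, 164, 169] ⇒ [1, 19, 25, 55, 67, 87, 92, 132, 146, 165, 170]
  PtaIX GCTTGACC/1: at [6, 29, 43, 108, 120, 154, 181, 189] ⇒ [7, 30, 44, 109, 121, 155, 182, 190]

Pooled cuts: [1, 7, 19, 25, 30, 44, 55, 67, 87, 92, 109, 121, 132, 146, 155, 165, 170, 182, 190]

Fragments:
  [0,1): 1 bp
  [1,7): 6 bp
  [7,19): 12 bp
  [19,25): 6 bp
  [25,30): 5 bp
  [30,44): 14 bp
  [44,55): 11 bp
  [55,67): 12 bp
  [67,87): 20 bp
  [87,92): 5 bp
  [92,109): 17 bp
  [109,121): 12 bp
  [121,132): 11 bp
  [132,146): 14 bp
  [146,155): 9 bp
  [155,165): 10 bp
  [165,170): 5 bp
  [170,182): 12 bp
  [182,190): 8 bp
  [190,208): 18 bp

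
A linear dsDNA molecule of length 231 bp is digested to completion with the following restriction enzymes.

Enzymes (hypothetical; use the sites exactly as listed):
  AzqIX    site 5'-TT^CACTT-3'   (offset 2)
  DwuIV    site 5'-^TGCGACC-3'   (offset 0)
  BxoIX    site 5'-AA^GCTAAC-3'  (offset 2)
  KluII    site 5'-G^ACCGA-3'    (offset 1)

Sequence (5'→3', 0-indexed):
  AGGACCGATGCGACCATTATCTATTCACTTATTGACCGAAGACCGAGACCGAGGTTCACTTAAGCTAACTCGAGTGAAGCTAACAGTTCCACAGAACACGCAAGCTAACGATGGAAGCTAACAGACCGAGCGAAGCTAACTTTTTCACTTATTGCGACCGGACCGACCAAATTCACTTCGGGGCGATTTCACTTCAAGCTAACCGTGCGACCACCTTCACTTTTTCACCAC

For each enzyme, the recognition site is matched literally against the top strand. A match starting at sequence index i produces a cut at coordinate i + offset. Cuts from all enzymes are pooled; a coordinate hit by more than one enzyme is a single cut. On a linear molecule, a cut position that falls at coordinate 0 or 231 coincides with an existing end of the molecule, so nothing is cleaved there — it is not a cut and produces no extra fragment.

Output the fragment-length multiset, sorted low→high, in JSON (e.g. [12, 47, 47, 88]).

Scan for sites:
  AzqIX TTCACTT/2: at [23, 54, 143, 171, 187, 215] ⇒ [25, 56, 145, 173, 189, 217]
  DwuIV TGCGACC/0: at [8, 152, 205] ⇒ [8, 152, 205]
  BxoIX AAGCTAAC/2: at [61, 76, 101, 114, 132, 195] ⇒ [63, 78, 103, 116, 134, 197]
  KluII GACCGA/1: at [2, 33, 40, 46, 123, 160] ⇒ [3, 34, 41, 47, 124, 161]

Pooled cuts: [3, 8, 25, 34, 41, 47, 56, 63, 78, 103, 116, 124, 134, 145, 152, 161, 173, 189, 197, 205, 217]

Fragments:
  [0,3): 3 bp
  [3,8): 5 bp
  [8,25): 17 bp
  [25,34): 9 bp
  [34,41): 7 bp
  [41,47): 6 bp
  [47,56): 9 bp
  [56,63): 7 bp
  [63,78): 15 bp
  [78,103): 25 bp
  [103,116): 13 bp
  [116,124): 8 bp
  [124,134): 10 bp
  [134,145): 11 bp
  [145,152): 7 bp
  [152,161): 9 bp
  [161,173): 12 bp
  [173,189): 16 bp
  [189,197): 8 bp
  [197,205): 8 bp
  [205,217): 12 bp
  [217,231): 14 bp

[3,5,6,7,7,7,8,8,8,9,9,9,10,11,12,12,13,14,15,16,17,25]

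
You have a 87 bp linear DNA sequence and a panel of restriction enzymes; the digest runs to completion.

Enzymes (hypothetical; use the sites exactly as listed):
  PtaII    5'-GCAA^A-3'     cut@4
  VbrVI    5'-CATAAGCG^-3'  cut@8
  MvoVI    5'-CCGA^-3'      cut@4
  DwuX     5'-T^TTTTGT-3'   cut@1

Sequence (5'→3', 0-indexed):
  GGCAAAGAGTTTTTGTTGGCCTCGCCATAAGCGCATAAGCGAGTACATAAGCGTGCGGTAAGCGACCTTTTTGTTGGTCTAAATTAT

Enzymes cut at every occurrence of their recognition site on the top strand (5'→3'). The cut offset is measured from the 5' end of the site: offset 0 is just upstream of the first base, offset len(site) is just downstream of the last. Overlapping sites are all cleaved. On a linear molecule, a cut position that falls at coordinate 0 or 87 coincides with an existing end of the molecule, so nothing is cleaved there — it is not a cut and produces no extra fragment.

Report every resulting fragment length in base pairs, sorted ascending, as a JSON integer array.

Site scan:
  PtaII GCAAA/4: at [1] ⇒ [5]
  VbrVI CATAAGCG/8: at [25, 33, 45] ⇒ [33, 41, 53]
  MvoVI (CCGA, off=4): no sites
  DwuX TTTTTGT/1: at [9, 67] ⇒ [10, 68]

All cut coordinates (distinct, sorted): [5, 10, 33, 41, 53, 68]

Fragment lengths:
  [0,5): 5 bp
  [5,10): 5 bp
  [10,33): 23 bp
  [33,41): 8 bp
  [41,53): 12 bp
  [53,68): 15 bp
  [68,87): 19 bp

[5,5,8,12,15,19,23]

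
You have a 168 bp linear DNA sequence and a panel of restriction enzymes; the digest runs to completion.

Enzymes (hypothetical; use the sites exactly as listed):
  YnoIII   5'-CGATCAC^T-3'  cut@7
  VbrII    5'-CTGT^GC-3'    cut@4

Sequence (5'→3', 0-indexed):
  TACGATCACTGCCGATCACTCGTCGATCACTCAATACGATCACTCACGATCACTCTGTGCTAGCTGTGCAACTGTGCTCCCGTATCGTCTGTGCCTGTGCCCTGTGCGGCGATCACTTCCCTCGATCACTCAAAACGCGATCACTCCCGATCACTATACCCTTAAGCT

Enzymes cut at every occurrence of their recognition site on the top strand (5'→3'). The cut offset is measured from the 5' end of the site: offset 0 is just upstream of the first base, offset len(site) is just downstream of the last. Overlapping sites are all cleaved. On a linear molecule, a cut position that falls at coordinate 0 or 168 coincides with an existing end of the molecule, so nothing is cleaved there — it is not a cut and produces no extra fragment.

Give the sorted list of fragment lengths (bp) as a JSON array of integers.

[5,6,7,8,9,9,10,10,10,11,11,13,13,14,15,17]

Scan for sites:
  YnoIII CGATCACT/7: at [2, 12, 23, 36, 46, 109, 122, 137, 147] ⇒ [9, 19, 30, 43, 53, 116, 129, 144, 154]
  VbrII CTGTGC/4: at [54, 63, 71, 88, 94, 101] ⇒ [58, 67, 75, 92, 98, 105]

Pooled cuts: [9, 19, 30, 43, 53, 58, 67, 75, 92, 98, 105, 116, 129, 144, 154]

Fragments:
  [0,9): 9 bp
  [9,19): 10 bp
  [19,30): 11 bp
  [30,43): 13 bp
  [43,53): 10 bp
  [53,58): 5 bp
  [58,67): 9 bp
  [67,75): 8 bp
  [75,92): 17 bp
  [92,98): 6 bp
  [98,105): 7 bp
  [105,116): 11 bp
  [116,129): 13 bp
  [129,144): 15 bp
  [144,154): 10 bp
  [154,168): 14 bp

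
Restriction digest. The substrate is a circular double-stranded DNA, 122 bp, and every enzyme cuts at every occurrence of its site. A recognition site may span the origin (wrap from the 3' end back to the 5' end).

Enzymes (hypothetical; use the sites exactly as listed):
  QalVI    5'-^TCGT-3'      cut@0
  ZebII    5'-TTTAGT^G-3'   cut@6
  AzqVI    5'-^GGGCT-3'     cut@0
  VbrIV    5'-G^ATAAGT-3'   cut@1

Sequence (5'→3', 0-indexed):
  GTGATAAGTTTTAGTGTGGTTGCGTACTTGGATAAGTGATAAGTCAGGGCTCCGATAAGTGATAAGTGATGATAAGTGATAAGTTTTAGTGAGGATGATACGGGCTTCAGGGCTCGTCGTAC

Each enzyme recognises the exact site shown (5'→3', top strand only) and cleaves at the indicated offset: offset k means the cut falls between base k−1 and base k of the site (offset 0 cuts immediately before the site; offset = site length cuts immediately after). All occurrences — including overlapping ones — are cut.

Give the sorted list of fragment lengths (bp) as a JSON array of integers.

[3,4,7,7,7,8,8,8,9,10,11,12,12,16]

Per-enzyme occurrences:
  QalVI TCGT/0: at [113, 116] ⇒ [113, 116]
  ZebII TTTAGTG/6: at [9, 84] ⇒ [15, 90]
  AzqVI GGGCT/0: at [46, 101, 109] ⇒ [46, 101, 109]
  VbrIV GATAAGT/1: at [2, 30, 37, 53, 60, 70, 77] ⇒ [3, 31, 38, 54, 61, 71, 78]

Pooled cuts: [3, 15, 31, 38, 46, 54, 61, 71, 78, 90, 101, 109, 113, 116]

Fragments:
  3→15: 12 bp
  15→31: 16 bp
  31→38: 7 bp
  38→46: 8 bp
  46→54: 8 bp
  54→61: 7 bp
  61→71: 10 bp
  71→78: 7 bp
  78→90: 12 bp
  90→101: 11 bp
  101→109: 8 bp
  109→113: 4 bp
  113→116: 3 bp
  116→3 (wrap): 122-116+3 = 9 bp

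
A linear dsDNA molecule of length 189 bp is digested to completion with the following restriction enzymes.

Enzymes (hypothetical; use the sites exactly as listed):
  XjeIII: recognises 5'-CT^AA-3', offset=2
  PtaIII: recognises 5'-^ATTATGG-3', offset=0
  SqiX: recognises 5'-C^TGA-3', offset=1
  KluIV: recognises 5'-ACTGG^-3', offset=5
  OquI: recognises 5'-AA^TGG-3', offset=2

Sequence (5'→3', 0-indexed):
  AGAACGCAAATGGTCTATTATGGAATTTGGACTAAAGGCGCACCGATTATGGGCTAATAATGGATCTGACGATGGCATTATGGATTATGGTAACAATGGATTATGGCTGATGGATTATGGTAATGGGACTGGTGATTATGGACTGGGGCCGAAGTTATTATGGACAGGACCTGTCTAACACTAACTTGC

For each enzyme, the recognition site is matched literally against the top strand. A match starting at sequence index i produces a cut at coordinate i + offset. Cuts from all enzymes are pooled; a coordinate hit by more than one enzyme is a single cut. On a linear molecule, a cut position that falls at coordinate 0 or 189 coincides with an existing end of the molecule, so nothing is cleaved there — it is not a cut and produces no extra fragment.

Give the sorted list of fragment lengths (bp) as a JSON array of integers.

[2,3,5,6,6,6,6,7,7,8,9,10,10,10,10,10,12,12,13,17,20]

Per-enzyme occurrences:
  XjeIII CTAA/2: at [31, 53, 174, 180] ⇒ [33, 55, 176, 182]
  PtaIII ATTATGG/0: at [16, 45, 76, 83, 99, 113, 134, 156] ⇒ [16, 45, 76, 83, 99, 113, 134, 156]
  SqiX CTGA/1: at [65, 106] ⇒ [66, 107]
  KluIV ACTGG/5: at [127, 141] ⇒ [132, 146]
  OquI AATGG/2: at [8, 58, 94, 121] ⇒ [10, 60, 96, 123]

All cut coordinates (distinct, sorted): [10, 16, 33, 45, 55, 60, 66, 76, 83, 96, 99, 107, 113, 123, 132, 134, 146, 156, 176, 182]

Fragments:
  [0,10): 10 bp
  [10,16): 6 bp
  [16,33): 17 bp
  [33,45): 12 bp
  [45,55): 10 bp
  [55,60): 5 bp
  [60,66): 6 bp
  [66,76): 10 bp
  [76,83): 7 bp
  [83,96): 13 bp
  [96,99): 3 bp
  [99,107): 8 bp
  [107,113): 6 bp
  [113,123): 10 bp
  [123,132): 9 bp
  [132,134): 2 bp
  [134,146): 12 bp
  [146,156): 10 bp
  [156,176): 20 bp
  [176,182): 6 bp
  [182,189): 7 bp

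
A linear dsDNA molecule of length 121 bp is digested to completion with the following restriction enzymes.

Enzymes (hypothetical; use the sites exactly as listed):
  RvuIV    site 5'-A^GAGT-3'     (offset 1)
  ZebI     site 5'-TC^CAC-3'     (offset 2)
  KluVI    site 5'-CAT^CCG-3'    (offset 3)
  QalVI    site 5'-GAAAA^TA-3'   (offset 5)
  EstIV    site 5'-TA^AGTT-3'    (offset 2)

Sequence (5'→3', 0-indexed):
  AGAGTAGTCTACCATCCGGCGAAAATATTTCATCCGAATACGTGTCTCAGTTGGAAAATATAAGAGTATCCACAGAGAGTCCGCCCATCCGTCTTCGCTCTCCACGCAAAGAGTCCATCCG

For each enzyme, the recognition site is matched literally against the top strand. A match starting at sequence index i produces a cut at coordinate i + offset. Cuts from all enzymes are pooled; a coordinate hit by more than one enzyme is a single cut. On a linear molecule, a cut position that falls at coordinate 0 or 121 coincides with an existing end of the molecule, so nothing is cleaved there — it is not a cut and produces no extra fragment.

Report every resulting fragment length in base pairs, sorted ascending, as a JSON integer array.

Per-enzyme occurrences:
  RvuIV (AGAGT, off=1): starts [0, 62, 75, 109] → cuts [1, 63, 76, 110]
  ZebI (TCCAC, off=2): starts [68, 100] → cuts [70, 102]
  KluVI (CATCCG, off=3): starts [12, 30, 85, 115] → cuts [15, 33, 88, 118]
  QalVI (GAAAATA, off=5): starts [20, 53] → cuts [25, 58]
  EstIV (TAAGTT, off=2): no sites

All cut coordinates (distinct, sorted): [1, 15, 25, 33, 58, 63, 70, 76, 88, 102, 110, 118]

Fragment lengths:
  [0,1): 1 bp
  [1,15): 14 bp
  [15,25): 10 bp
  [25,33): 8 bp
  [33,58): 25 bp
  [58,63): 5 bp
  [63,70): 7 bp
  [70,76): 6 bp
  [76,88): 12 bp
  [88,102): 14 bp
  [102,110): 8 bp
  [110,118): 8 bp
  [118,121): 3 bp

[1,3,5,6,7,8,8,8,10,12,14,14,25]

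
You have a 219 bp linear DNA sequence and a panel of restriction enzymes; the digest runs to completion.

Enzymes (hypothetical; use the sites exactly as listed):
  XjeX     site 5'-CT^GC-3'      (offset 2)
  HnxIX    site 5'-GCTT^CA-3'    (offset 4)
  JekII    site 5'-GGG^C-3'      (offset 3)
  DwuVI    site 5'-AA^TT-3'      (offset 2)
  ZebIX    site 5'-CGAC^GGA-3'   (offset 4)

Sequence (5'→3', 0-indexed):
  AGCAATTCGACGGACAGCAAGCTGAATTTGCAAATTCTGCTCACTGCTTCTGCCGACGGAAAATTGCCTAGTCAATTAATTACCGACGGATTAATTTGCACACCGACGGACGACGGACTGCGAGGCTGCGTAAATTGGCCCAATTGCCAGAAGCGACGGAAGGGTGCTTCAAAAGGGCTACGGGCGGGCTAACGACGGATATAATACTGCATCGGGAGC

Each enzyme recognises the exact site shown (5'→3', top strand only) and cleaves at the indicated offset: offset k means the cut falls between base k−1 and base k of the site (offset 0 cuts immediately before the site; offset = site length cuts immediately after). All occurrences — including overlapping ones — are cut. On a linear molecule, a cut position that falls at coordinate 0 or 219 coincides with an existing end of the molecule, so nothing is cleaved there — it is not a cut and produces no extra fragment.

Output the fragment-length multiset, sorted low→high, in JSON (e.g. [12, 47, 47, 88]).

Site scan:
  XjeX CTGC/2: at [36, 43, 49, 117, 125, 206] ⇒ [38, 45, 51, 119, 127, 208]
  HnxIX GCTTCA/4: at [165] ⇒ [169]
  JekII GGGC/3: at [174, 181, 185] ⇒ [177, 184, 188]
  DwuVI AATT/2: at [3, 24, 32, 61, 73, 77, 92, 132, 141] ⇒ [5, 26, 34, 63, 75, 79, 94, 134, 143]
  ZebIX CGACGGA/4: at [7, 53, 83, 103, 110, 153, 192] ⇒ [11, 57, 87, 107, 114, 157, 196]

All cut coordinates (distinct, sorted): [5, 11, 26, 34, 38, 45, 51, 57, 63, 75, 79, 87, 94, 107, 114, 119, 127, 134, 143, 157, 169, 177, 184, 188, 196, 208]

Fragment lengths:
  [0,5): 5 bp
  [5,11): 6 bp
  [11,26): 15 bp
  [26,34): 8 bp
  [34,38): 4 bp
  [38,45): 7 bp
  [45,51): 6 bp
  [51,57): 6 bp
  [57,63): 6 bp
  [63,75): 12 bp
  [75,79): 4 bp
  [79,87): 8 bp
  [87,94): 7 bp
  [94,107): 13 bp
  [107,114): 7 bp
  [114,119): 5 bp
  [119,127): 8 bp
  [127,134): 7 bp
  [134,143): 9 bp
  [143,157): 14 bp
  [157,169): 12 bp
  [169,177): 8 bp
  [177,184): 7 bp
  [184,188): 4 bp
  [188,196): 8 bp
  [196,208): 12 bp
  [208,219): 11 bp

[4,4,4,5,5,6,6,6,6,7,7,7,7,7,8,8,8,8,8,9,11,12,12,12,13,14,15]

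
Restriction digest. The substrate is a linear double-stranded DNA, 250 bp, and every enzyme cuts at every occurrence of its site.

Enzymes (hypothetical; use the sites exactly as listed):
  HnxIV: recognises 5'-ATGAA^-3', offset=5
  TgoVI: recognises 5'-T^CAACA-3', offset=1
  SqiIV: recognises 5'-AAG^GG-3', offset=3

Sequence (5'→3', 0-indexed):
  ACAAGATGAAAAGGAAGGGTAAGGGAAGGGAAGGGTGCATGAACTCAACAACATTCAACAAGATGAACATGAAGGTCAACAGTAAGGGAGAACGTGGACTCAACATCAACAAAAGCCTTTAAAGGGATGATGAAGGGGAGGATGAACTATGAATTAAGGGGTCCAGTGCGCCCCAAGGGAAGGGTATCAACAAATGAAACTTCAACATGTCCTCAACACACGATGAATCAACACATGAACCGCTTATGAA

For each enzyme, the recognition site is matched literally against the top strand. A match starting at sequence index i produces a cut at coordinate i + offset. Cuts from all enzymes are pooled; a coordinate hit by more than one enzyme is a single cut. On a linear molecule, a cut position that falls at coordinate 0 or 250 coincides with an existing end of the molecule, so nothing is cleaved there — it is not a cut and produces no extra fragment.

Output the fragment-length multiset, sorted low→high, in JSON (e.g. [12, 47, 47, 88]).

[1,1,2,3,4,5,5,5,5,5,6,6,6,7,7,10,10,10,10,10,11,11,11,11,11,12,14,14,18,19]

Site scan:
  HnxIV ATGAA/5: at [5, 38, 62, 68, 129, 141, 148, 193, 222, 234, 245] ⇒ [10, 43, 67, 73, 134, 146, 153, 198, 227, 239] (position 250 is a terminus of the linear molecule — no cut)
  TgoVI TCAACA/1: at [44, 54, 75, 99, 105, 186, 201, 212, 227] ⇒ [45, 55, 76, 100, 106, 187, 202, 213, 228]
  SqiIV AAGGG/3: at [14, 20, 25, 30, 83, 121, 132, 155, 174, 179] ⇒ [17, 23, 28, 33, 86, 124, 135, 158, 177, 182]

Pooled cuts: [10, 17, 23, 28, 33, 43, 45, 55, 67, 73, 76, 86, 100, 106, 124, 134, 135, 146, 153, 158, 177, 182, 187, 198, 202, 213, 227, 228, 239]

Fragments:
  [0,10): 10 bp
  [10,17): 7 bp
  [17,23): 6 bp
  [23,28): 5 bp
  [28,33): 5 bp
  [33,43): 10 bp
  [43,45): 2 bp
  [45,55): 10 bp
  [55,67): 12 bp
  [67,73): 6 bp
  [73,76): 3 bp
  [76,86): 10 bp
  [86,100): 14 bp
  [100,106): 6 bp
  [106,124): 18 bp
  [124,134): 10 bp
  [134,135): 1 bp
  [135,146): 11 bp
  [146,153): 7 bp
  [153,158): 5 bp
  [158,177): 19 bp
  [177,182): 5 bp
  [182,187): 5 bp
  [187,198): 11 bp
  [198,202): 4 bp
  [202,213): 11 bp
  [213,227): 14 bp
  [227,228): 1 bp
  [228,239): 11 bp
  [239,250): 11 bp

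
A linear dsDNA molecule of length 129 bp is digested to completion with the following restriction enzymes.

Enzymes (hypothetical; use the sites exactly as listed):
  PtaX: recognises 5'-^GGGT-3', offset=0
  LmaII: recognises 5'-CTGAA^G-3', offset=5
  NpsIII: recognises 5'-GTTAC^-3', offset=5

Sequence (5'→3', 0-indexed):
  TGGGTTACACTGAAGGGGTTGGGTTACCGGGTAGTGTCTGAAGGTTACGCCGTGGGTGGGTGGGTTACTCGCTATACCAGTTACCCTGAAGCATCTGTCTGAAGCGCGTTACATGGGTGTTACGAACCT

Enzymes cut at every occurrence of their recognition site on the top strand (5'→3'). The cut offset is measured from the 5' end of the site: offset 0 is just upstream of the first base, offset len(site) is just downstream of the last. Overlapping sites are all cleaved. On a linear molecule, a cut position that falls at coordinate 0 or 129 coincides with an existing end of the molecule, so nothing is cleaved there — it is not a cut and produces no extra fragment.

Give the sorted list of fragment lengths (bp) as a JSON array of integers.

Per-enzyme occurrences:
  PtaX GGGT/0: at [1, 15, 20, 28, 53, 57, 61, 114] ⇒ [1, 15, 20, 28, 53, 57, 61, 114]
  LmaII CTGAAG/5: at [9, 37, 85, 98] ⇒ [14, 42, 90, 103]
  NpsIII GTTAC/5: at [3, 22, 43, 63, 79, 107, 118] ⇒ [8, 27, 48, 68, 84, 112, 123]

Pooled cuts: [1, 8, 14, 15, 20, 27, 28, 42, 48, 53, 57, 61, 68, 84, 90, 103, 112, 114, 123]

Fragments:
  [0,1): 1 bp
  [1,8): 7 bp
  [8,14): 6 bp
  [14,15): 1 bp
  [15,20): 5 bp
  [20,27): 7 bp
  [27,28): 1 bp
  [28,42): 14 bp
  [42,48): 6 bp
  [48,53): 5 bp
  [53,57): 4 bp
  [57,61): 4 bp
  [61,68): 7 bp
  [68,84): 16 bp
  [84,90): 6 bp
  [90,103): 13 bp
  [103,112): 9 bp
  [112,114): 2 bp
  [114,123): 9 bp
  [123,129): 6 bp

[1,1,1,2,4,4,5,5,6,6,6,6,7,7,7,9,9,13,14,16]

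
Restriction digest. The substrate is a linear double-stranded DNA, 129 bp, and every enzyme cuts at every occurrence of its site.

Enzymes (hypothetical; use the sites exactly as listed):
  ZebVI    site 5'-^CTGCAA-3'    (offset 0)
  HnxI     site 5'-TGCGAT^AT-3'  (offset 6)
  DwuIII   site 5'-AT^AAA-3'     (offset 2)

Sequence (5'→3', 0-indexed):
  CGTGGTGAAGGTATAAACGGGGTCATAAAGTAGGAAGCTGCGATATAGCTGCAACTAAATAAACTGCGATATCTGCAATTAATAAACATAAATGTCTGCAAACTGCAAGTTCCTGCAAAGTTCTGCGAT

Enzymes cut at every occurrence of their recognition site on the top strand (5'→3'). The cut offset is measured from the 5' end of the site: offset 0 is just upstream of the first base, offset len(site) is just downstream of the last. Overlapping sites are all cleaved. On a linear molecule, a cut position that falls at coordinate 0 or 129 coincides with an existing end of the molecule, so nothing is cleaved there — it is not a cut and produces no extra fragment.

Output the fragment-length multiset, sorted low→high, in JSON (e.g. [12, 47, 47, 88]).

[2,4,6,6,7,10,10,11,12,12,14,17,18]

Site scan:
  ZebVI CTGCAA/0: at [48, 72, 95, 102, 112] ⇒ [48, 72, 95, 102, 112]
  HnxI TGCGATAT/6: at [38, 64] ⇒ [44, 70]
  DwuIII ATAAA/2: at [12, 24, 58, 81, 87] ⇒ [14, 26, 60, 83, 89]

Pooled cuts: [14, 26, 44, 48, 60, 70, 72, 83, 89, 95, 102, 112]

Fragments:
  [0,14): 14 bp
  [14,26): 12 bp
  [26,44): 18 bp
  [44,48): 4 bp
  [48,60): 12 bp
  [60,70): 10 bp
  [70,72): 2 bp
  [72,83): 11 bp
  [83,89): 6 bp
  [89,95): 6 bp
  [95,102): 7 bp
  [102,112): 10 bp
  [112,129): 17 bp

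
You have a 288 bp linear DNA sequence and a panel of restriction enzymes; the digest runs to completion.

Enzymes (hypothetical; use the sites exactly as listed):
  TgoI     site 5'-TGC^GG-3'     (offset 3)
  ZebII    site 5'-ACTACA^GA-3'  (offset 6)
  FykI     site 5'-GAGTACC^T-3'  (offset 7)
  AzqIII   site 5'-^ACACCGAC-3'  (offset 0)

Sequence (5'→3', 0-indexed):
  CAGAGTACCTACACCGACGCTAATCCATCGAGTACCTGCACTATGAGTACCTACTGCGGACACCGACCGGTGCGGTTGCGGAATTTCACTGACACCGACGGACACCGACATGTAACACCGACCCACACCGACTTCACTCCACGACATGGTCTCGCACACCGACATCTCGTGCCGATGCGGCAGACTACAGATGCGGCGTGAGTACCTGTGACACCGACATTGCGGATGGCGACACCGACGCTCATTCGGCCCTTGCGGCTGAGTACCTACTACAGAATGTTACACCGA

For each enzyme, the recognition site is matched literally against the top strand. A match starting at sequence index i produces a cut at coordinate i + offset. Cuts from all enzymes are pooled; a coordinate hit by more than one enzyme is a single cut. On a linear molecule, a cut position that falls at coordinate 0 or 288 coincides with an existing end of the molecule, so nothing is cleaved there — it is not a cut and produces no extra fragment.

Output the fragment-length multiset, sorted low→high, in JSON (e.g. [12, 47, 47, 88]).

[1,2,4,5,6,6,7,8,9,10,10,11,11,12,12,13,13,14,14,15,23,25,26,31]

Site scan:
  TgoI TGCGG/3: at [54, 70, 76, 175, 191, 220, 253] ⇒ [57, 73, 79, 178, 194, 223, 256]
  ZebII ACTACAGA/6: at [183, 268] ⇒ [189, 274]
  FykI GAGTACCT/7: at [2, 29, 44, 199, 260] ⇒ [9, 36, 51, 206, 267]
  AzqIII ACACCGAC/0: at [10, 59, 91, 101, 114, 124, 155, 210, 231] ⇒ [10, 59, 91, 101, 114, 124, 155, 210, 231]

Pooled cuts: [9, 10, 36, 51, 57, 59, 73, 79, 91, 101, 114, 124, 155, 178, 189, 194, 206, 210, 223, 231, 256, 267, 274]

Fragments:
  [0,9): 9 bp
  [9,10): 1 bp
  [10,36): 26 bp
  [36,51): 15 bp
  [51,57): 6 bp
  [57,59): 2 bp
  [59,73): 14 bp
  [73,79): 6 bp
  [79,91): 12 bp
  [91,101): 10 bp
  [101,114): 13 bp
  [114,124): 10 bp
  [124,155): 31 bp
  [155,178): 23 bp
  [178,189): 11 bp
  [189,194): 5 bp
  [194,206): 12 bp
  [206,210): 4 bp
  [210,223): 13 bp
  [223,231): 8 bp
  [231,256): 25 bp
  [256,267): 11 bp
  [267,274): 7 bp
  [274,288): 14 bp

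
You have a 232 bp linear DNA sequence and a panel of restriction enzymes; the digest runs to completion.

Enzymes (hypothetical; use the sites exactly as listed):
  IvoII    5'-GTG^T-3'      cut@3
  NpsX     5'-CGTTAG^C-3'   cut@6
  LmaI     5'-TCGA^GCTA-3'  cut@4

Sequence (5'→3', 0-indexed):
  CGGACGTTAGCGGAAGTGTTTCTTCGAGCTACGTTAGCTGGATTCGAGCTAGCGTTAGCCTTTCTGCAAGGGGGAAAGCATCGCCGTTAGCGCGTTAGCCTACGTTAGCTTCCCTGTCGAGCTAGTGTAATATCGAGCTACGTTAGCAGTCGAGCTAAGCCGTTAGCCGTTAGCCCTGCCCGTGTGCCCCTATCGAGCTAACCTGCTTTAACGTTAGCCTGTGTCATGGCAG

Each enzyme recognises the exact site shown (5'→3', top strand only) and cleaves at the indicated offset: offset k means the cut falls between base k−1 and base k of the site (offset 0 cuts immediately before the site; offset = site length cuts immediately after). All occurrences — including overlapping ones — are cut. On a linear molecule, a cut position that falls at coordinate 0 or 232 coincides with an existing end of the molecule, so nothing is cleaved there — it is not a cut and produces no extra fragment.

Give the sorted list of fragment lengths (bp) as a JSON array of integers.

[6,7,7,7,8,8,9,9,9,10,10,10,10,10,11,11,12,12,13,21,32]

Per-enzyme occurrences:
  IvoII GTGT/3: at [15, 124, 181, 220] ⇒ [18, 127, 184, 223]
  NpsX CGTTAGC/6: at [4, 31, 52, 84, 92, 102, 140, 160, 167, 211] ⇒ [10, 37, 58, 90, 98, 108, 146, 166, 173, 217]
  LmaI TCGAGCTA/4: at [23, 43, 116, 132, 149, 192] ⇒ [27, 47, 120, 136, 153, 196]

All cut coordinates (distinct, sorted): [10, 18, 27, 37, 47, 58, 90, 98, 108, 120, 127, 136, 146, 153, 166, 173, 184, 196, 217, 223]

Fragments:
  [0,10): 10 bp
  [10,18): 8 bp
  [18,27): 9 bp
  [27,37): 10 bp
  [37,47): 10 bp
  [47,58): 11 bp
  [58,90): 32 bp
  [90,98): 8 bp
  [98,108): 10 bp
  [108,120): 12 bp
  [120,127): 7 bp
  [127,136): 9 bp
  [136,146): 10 bp
  [146,153): 7 bp
  [153,166): 13 bp
  [166,173): 7 bp
  [173,184): 11 bp
  [184,196): 12 bp
  [196,217): 21 bp
  [217,223): 6 bp
  [223,232): 9 bp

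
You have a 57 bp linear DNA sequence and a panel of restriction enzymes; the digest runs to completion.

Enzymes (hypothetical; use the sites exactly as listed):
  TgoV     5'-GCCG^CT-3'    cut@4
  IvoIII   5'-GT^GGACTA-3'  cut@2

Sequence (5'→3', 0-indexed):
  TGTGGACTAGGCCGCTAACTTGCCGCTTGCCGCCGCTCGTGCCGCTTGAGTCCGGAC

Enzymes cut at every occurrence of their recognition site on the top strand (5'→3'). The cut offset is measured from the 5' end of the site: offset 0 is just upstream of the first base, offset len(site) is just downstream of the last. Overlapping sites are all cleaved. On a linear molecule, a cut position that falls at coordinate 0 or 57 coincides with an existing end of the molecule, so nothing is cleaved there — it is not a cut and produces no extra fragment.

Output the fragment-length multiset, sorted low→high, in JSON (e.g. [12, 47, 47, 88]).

Scan for sites:
  TgoV (GCCGCT, off=4): starts [10, 21, 31, 40] → cuts [14, 25, 35, 44]
  IvoIII (GTGGACTA, off=2): starts [1] → cuts [3]

All cut coordinates (distinct, sorted): [3, 14, 25, 35, 44]

Fragments:
  [0,3): 3 bp
  [3,14): 11 bp
  [14,25): 11 bp
  [25,35): 10 bp
  [35,44): 9 bp
  [44,57): 13 bp

[3,9,10,11,11,13]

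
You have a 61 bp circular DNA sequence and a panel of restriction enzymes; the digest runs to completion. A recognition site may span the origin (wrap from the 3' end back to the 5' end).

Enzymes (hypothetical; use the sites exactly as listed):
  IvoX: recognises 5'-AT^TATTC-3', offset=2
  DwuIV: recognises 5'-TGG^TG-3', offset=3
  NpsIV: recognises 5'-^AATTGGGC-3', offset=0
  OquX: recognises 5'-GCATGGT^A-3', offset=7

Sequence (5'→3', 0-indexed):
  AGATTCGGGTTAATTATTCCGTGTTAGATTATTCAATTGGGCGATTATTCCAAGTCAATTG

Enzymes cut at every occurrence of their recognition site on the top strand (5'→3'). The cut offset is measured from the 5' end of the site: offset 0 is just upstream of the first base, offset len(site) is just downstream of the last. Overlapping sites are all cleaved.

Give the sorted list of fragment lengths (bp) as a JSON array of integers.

Scan for sites:
  IvoX (ATTATTC, off=2): starts [12, 27, 43] → cuts [14, 29, 45]
  DwuIV (TGGTG, off=3): no sites
  NpsIV (AATTGGGC, off=0): starts [34] → cuts [34]
  OquX (GCATGGTA, off=7): no sites

Pooled cuts: [14, 29, 34, 45]

Fragments:
  14→29: 15 bp
  29→34: 5 bp
  34→45: 11 bp
  45→14 (wrap): 61-45+14 = 30 bp

[5,11,15,30]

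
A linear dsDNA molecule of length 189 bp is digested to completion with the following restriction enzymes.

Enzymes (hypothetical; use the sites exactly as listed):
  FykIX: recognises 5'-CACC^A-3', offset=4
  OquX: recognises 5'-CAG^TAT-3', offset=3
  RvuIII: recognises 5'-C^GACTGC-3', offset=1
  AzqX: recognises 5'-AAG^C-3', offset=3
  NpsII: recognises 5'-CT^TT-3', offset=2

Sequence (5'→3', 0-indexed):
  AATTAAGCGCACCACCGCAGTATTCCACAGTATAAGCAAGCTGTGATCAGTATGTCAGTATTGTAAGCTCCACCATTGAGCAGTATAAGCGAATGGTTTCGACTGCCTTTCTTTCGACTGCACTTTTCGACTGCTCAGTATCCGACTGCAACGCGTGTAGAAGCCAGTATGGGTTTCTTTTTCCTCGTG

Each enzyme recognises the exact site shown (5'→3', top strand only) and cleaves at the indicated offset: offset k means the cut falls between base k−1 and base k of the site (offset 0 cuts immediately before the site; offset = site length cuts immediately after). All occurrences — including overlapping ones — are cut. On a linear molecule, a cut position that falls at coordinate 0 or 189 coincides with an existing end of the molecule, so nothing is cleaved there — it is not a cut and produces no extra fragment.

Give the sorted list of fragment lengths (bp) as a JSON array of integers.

[3,4,4,4,4,5,6,6,6,7,7,7,8,8,9,9,9,10,10,10,11,11,11,20]

Per-enzyme occurrences:
  FykIX CACCA/4: at [9, 70] ⇒ [13, 74]
  OquX CAGTAT/3: at [17, 27, 47, 55, 80, 135, 164] ⇒ [20, 30, 50, 58, 83, 138, 167]
  RvuIII CGACTGC/1: at [99, 114, 127, 142] ⇒ [100, 115, 128, 143]
  AzqX AAGC/3: at [4, 33, 37, 64, 86, 160] ⇒ [7, 36, 40, 67, 89, 163]
  NpsII CTTT/2: at [106, 110, 122, 176] ⇒ [108, 112, 124, 178]

All cut coordinates (distinct, sorted): [7, 13, 20, 30, 36, 40, 50, 58, 67, 74, 83, 89, 100, 108, 112, 115, 124, 128, 138, 143, 163, 167, 178]

Fragments:
  [0,7): 7 bp
  [7,13): 6 bp
  [13,20): 7 bp
  [20,30): 10 bp
  [30,36): 6 bp
  [36,40): 4 bp
  [40,50): 10 bp
  [50,58): 8 bp
  [58,67): 9 bp
  [67,74): 7 bp
  [74,83): 9 bp
  [83,89): 6 bp
  [89,100): 11 bp
  [100,108): 8 bp
  [108,112): 4 bp
  [112,115): 3 bp
  [115,124): 9 bp
  [124,128): 4 bp
  [128,138): 10 bp
  [138,143): 5 bp
  [143,163): 20 bp
  [163,167): 4 bp
  [167,178): 11 bp
  [178,189): 11 bp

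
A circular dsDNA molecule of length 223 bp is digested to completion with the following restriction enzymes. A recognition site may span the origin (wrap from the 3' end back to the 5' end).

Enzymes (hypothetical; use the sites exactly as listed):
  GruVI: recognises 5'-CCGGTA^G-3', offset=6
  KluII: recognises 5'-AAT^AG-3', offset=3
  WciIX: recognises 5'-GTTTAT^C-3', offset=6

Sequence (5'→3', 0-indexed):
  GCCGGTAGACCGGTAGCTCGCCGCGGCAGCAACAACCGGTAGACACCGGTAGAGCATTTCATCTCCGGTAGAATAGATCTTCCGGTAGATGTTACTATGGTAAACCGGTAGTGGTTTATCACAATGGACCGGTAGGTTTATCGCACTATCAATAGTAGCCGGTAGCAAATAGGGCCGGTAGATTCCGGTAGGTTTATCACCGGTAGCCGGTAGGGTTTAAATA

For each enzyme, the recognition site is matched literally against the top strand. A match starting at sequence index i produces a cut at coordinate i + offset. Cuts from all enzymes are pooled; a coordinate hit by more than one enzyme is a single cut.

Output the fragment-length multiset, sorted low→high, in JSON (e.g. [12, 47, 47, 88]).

[4,6,7,7,7,8,8,8,9,10,10,10,10,11,12,13,15,19,23,26]

Scan for sites:
  GruVI (CCGGTAG, off=6): starts [1, 9, 35, 45, 64, 81, 104, 128, 158, 174, 184, 199, 206] → cuts [7, 15, 41, 51, 70, 87, 110, 134, 164, 180, 190, 205, 212]
  KluII (AATAG, off=3): starts [71, 150, 167, 219] → cuts [74, 153, 170, 222]
  WciIX (GTTTATC, off=6): starts [113, 135, 191] → cuts [119, 141, 197]

All cut coordinates (distinct, sorted): [7, 15, 41, 51, 70, 74, 87, 110, 119, 134, 141, 153, 164, 170, 180, 190, 197, 205, 212, 222]

Fragment lengths:
  7→15: 8 bp
  15→41: 26 bp
  41→51: 10 bp
  51→70: 19 bp
  70→74: 4 bp
  74→87: 13 bp
  87→110: 23 bp
  110→119: 9 bp
  119→134: 15 bp
  134→141: 7 bp
  141→153: 12 bp
  153→164: 11 bp
  164→170: 6 bp
  170→180: 10 bp
  180→190: 10 bp
  190→197: 7 bp
  197→205: 8 bp
  205→212: 7 bp
  212→222: 10 bp
  222→7 (wrap): 223-222+7 = 8 bp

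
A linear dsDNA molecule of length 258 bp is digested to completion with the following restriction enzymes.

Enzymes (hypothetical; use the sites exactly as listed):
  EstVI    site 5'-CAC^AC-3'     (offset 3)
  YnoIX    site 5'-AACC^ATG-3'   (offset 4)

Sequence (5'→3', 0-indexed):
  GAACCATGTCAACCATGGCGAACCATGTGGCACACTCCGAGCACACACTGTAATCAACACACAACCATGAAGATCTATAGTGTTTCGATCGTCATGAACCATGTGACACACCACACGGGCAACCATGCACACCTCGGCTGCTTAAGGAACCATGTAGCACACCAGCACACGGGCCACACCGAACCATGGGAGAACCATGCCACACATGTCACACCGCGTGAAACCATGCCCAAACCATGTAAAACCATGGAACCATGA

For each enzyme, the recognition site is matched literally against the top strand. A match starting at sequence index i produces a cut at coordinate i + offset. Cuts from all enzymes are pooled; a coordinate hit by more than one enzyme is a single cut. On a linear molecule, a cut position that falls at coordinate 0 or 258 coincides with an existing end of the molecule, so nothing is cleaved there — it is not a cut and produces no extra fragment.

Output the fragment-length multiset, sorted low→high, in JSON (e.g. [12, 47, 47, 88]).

[2,4,5,5,6,6,7,8,8,8,9,9,9,9,9,9,10,10,10,11,11,11,13,14,21,34]

Site scan:
  EstVI (CACAC, off=3): starts [30, 41, 43, 57, 106, 111, 127, 157, 165, 174, 200, 209] → cuts [33, 44, 46, 60, 109, 114, 130, 160, 168, 177, 203, 212]
  YnoIX (AACCATG, off=4): starts [1, 10, 20, 62, 96, 120, 147, 181, 192, 221, 232, 242, 250] → cuts [5, 14, 24, 66, 100, 124, 151, 185, 196, 225, 236, 246, 254]

All cut coordinates (distinct, sorted): [5, 14, 24, 33, 44, 46, 60, 66, 100, 109, 114, 124, 130, 151, 160, 168, 177, 185, 196, 203, 212, 225, 236, 246, 254]

Fragment lengths:
  [0,5): 5 bp
  [5,14): 9 bp
  [14,24): 10 bp
  [24,33): 9 bp
  [33,44): 11 bp
  [44,46): 2 bp
  [46,60): 14 bp
  [60,66): 6 bp
  [66,100): 34 bp
  [100,109): 9 bp
  [109,114): 5 bp
  [114,124): 10 bp
  [124,130): 6 bp
  [130,151): 21 bp
  [151,160): 9 bp
  [160,168): 8 bp
  [168,177): 9 bp
  [177,185): 8 bp
  [185,196): 11 bp
  [196,203): 7 bp
  [203,212): 9 bp
  [212,225): 13 bp
  [225,236): 11 bp
  [236,246): 10 bp
  [246,254): 8 bp
  [254,258): 4 bp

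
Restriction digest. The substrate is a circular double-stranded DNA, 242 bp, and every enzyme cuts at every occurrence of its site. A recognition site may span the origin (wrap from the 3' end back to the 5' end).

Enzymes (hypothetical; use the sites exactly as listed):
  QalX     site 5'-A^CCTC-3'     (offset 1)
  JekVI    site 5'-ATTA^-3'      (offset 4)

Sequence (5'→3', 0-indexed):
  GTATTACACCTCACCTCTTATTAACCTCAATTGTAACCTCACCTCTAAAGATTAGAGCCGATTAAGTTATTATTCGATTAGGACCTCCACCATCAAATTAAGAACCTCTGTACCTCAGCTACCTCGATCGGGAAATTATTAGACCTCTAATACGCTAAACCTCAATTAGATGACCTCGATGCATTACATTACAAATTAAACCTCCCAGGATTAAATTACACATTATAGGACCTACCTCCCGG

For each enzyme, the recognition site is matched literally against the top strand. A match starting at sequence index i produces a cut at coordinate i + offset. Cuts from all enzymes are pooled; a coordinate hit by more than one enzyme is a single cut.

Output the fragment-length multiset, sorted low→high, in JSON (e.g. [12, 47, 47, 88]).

Site scan:
  QalX ACCTC/1: at [7, 12, 23, 35, 40, 82, 103, 111, 120, 142, 158, 172, 199, 233] ⇒ [8, 13, 24, 36, 41, 83, 104, 112, 121, 143, 159, 173, 200, 234]
  JekVI ATTA/4: at [2, 19, 50, 60, 68, 76, 96, 134, 137, 164, 182, 187, 194, 209, 214, 221] ⇒ [6, 23, 54, 64, 72, 80, 100, 138, 141, 168, 186, 191, 198, 213, 218, 225]

Pooled cuts: [6, 8, 13, 23, 24, 36, 41, 54, 64, 72, 80, 83, 100, 104, 112, 121, 138, 141, 143, 159, 168, 173, 186, 191, 198, 200, 213, 218, 225, 234]

Fragment lengths:
  6→8: 2 bp
  8→13: 5 bp
  13→23: 10 bp
  23→24: 1 bp
  24→36: 12 bp
  36→41: 5 bp
  41→54: 13 bp
  54→64: 10 bp
  64→72: 8 bp
  72→80: 8 bp
  80→83: 3 bp
  83→100: 17 bp
  100→104: 4 bp
  104→112: 8 bp
  112→121: 9 bp
  121→138: 17 bp
  138→141: 3 bp
  141→143: 2 bp
  143→159: 16 bp
  159→168: 9 bp
  168→173: 5 bp
  173→186: 13 bp
  186→191: 5 bp
  191→198: 7 bp
  198→200: 2 bp
  200→213: 13 bp
  213→218: 5 bp
  218→225: 7 bp
  225→234: 9 bp
  234→6 (wrap): 242-234+6 = 14 bp

[1,2,2,2,3,3,4,5,5,5,5,5,7,7,8,8,8,9,9,9,10,10,12,13,13,13,14,16,17,17]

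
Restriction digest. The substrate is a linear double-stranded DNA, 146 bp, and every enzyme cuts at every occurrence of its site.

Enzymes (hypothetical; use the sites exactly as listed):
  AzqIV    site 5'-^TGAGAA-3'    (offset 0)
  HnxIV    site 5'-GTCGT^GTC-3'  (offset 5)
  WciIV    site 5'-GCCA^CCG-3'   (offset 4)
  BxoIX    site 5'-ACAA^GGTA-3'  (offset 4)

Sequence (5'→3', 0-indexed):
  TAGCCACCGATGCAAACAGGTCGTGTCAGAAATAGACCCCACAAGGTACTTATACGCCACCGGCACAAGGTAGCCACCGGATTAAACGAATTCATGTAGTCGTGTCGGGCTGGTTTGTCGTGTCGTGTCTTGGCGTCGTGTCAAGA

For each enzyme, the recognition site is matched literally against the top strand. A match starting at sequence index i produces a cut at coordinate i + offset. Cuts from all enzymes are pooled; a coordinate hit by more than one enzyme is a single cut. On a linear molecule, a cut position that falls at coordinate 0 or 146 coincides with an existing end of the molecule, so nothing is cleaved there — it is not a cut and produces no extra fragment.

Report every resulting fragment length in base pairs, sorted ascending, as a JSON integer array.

[5,6,7,8,9,13,15,18,18,20,27]

Scan for sites:
  AzqIV (TGAGAA, off=0): no sites
  HnxIV (GTCGTGTC, off=5): starts [19, 98, 116, 121, 134] → cuts [24, 103, 121, 126, 139]
  WciIV (GCCACCG, off=4): starts [2, 55, 72] → cuts [6, 59, 76]
  BxoIX (ACAAGGTA, off=4): starts [40, 64] → cuts [44, 68]

All cut coordinates (distinct, sorted): [6, 24, 44, 59, 68, 76, 103, 121, 126, 139]

Fragments:
  [0,6): 6 bp
  [6,24): 18 bp
  [24,44): 20 bp
  [44,59): 15 bp
  [59,68): 9 bp
  [68,76): 8 bp
  [76,103): 27 bp
  [103,121): 18 bp
  [121,126): 5 bp
  [126,139): 13 bp
  [139,146): 7 bp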